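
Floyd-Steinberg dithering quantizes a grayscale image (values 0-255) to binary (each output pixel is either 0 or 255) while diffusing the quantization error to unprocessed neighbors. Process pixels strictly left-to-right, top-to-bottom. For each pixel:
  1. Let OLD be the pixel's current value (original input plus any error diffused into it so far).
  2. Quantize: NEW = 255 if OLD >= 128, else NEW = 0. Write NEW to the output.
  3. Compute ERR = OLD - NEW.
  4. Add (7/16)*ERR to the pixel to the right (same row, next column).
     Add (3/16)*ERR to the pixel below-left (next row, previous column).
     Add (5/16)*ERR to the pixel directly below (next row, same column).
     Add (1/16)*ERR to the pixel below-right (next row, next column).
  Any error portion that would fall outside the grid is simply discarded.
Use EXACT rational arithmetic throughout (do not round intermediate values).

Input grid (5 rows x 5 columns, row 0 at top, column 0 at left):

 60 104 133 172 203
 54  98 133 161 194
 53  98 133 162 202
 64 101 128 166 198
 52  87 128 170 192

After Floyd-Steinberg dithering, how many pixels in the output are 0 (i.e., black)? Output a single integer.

(0,0): OLD=60 → NEW=0, ERR=60
(0,1): OLD=521/4 → NEW=255, ERR=-499/4
(0,2): OLD=5019/64 → NEW=0, ERR=5019/64
(0,3): OLD=211261/1024 → NEW=255, ERR=-49859/1024
(0,4): OLD=2976939/16384 → NEW=255, ERR=-1200981/16384
(1,0): OLD=3159/64 → NEW=0, ERR=3159/64
(1,1): OLD=50721/512 → NEW=0, ERR=50721/512
(1,2): OLD=3013365/16384 → NEW=255, ERR=-1164555/16384
(1,3): OLD=6936625/65536 → NEW=0, ERR=6936625/65536
(1,4): OLD=224769523/1048576 → NEW=255, ERR=-42617357/1048576
(2,0): OLD=712699/8192 → NEW=0, ERR=712699/8192
(2,1): OLD=41098297/262144 → NEW=255, ERR=-25748423/262144
(2,2): OLD=393647723/4194304 → NEW=0, ERR=393647723/4194304
(2,3): OLD=15037355665/67108864 → NEW=255, ERR=-2075404655/67108864
(2,4): OLD=195833565623/1073741824 → NEW=255, ERR=-77970599497/1073741824
(3,0): OLD=305222027/4194304 → NEW=0, ERR=305222027/4194304
(3,1): OLD=4200260335/33554432 → NEW=0, ERR=4200260335/33554432
(3,2): OLD=214916605749/1073741824 → NEW=255, ERR=-58887559371/1073741824
(3,3): OLD=267559376893/2147483648 → NEW=0, ERR=267559376893/2147483648
(3,4): OLD=7830024891185/34359738368 → NEW=255, ERR=-931708392655/34359738368
(4,0): OLD=52726949509/536870912 → NEW=0, ERR=52726949509/536870912
(4,1): OLD=2806341726533/17179869184 → NEW=255, ERR=-1574524915387/17179869184
(4,2): OLD=28023651268395/274877906944 → NEW=0, ERR=28023651268395/274877906944
(4,3): OLD=1077635250355269/4398046511104 → NEW=255, ERR=-43866609976251/4398046511104
(4,4): OLD=13155400844855395/70368744177664 → NEW=255, ERR=-4788628920448925/70368744177664
Output grid:
  Row 0: .#.##  (2 black, running=2)
  Row 1: ..#.#  (3 black, running=5)
  Row 2: .#.##  (2 black, running=7)
  Row 3: ..#.#  (3 black, running=10)
  Row 4: .#.##  (2 black, running=12)

Answer: 12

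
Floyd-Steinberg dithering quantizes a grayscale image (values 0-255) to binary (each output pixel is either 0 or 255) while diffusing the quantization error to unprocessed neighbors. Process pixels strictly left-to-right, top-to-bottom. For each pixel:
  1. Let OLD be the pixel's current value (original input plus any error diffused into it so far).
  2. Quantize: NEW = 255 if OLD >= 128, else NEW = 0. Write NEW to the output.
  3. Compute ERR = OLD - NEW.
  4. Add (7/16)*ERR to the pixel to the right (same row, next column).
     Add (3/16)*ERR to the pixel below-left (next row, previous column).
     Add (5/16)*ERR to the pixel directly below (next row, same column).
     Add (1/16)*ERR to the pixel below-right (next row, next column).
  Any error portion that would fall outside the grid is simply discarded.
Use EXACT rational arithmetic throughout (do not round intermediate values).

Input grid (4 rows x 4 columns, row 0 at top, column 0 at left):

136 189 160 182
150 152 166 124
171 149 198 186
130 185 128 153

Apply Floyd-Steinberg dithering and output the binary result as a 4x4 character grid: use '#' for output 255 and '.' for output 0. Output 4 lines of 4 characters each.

(0,0): OLD=136 → NEW=255, ERR=-119
(0,1): OLD=2191/16 → NEW=255, ERR=-1889/16
(0,2): OLD=27737/256 → NEW=0, ERR=27737/256
(0,3): OLD=939631/4096 → NEW=255, ERR=-104849/4096
(1,0): OLD=23213/256 → NEW=0, ERR=23213/256
(1,1): OLD=343355/2048 → NEW=255, ERR=-178885/2048
(1,2): OLD=9795415/65536 → NEW=255, ERR=-6916265/65536
(1,3): OLD=80322321/1048576 → NEW=0, ERR=80322321/1048576
(2,0): OLD=5995193/32768 → NEW=255, ERR=-2360647/32768
(2,1): OLD=79760899/1048576 → NEW=0, ERR=79760899/1048576
(2,2): OLD=434536463/2097152 → NEW=255, ERR=-100237297/2097152
(2,3): OLD=6121366003/33554432 → NEW=255, ERR=-2435014157/33554432
(3,0): OLD=2042617257/16777216 → NEW=0, ERR=2042617257/16777216
(3,1): OLD=66725405687/268435456 → NEW=255, ERR=-1725635593/268435456
(3,2): OLD=435502945033/4294967296 → NEW=0, ERR=435502945033/4294967296
(3,3): OLD=11798905511103/68719476736 → NEW=255, ERR=-5724561056577/68719476736
Row 0: ##.#
Row 1: .##.
Row 2: #.##
Row 3: .#.#

Answer: ##.#
.##.
#.##
.#.#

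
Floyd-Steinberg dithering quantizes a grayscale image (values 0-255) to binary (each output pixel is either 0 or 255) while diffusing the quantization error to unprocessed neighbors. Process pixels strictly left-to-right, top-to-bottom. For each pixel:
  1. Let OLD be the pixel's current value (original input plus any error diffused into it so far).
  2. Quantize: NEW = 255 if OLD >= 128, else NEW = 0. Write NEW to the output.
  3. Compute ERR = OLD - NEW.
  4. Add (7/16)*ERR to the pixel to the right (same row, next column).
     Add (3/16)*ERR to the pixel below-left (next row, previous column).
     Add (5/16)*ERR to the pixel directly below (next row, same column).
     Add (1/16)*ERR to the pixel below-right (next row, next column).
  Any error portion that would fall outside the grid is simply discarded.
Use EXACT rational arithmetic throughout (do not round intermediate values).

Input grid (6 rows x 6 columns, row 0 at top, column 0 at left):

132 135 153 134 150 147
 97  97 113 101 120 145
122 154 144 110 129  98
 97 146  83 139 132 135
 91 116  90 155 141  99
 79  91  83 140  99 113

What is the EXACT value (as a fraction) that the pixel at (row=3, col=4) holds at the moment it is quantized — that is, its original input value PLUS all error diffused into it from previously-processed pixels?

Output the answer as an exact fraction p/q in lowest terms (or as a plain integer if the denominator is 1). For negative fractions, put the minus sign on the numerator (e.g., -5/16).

Answer: 48300216850441/549755813888

Derivation:
(0,0): OLD=132 → NEW=255, ERR=-123
(0,1): OLD=1299/16 → NEW=0, ERR=1299/16
(0,2): OLD=48261/256 → NEW=255, ERR=-17019/256
(0,3): OLD=429731/4096 → NEW=0, ERR=429731/4096
(0,4): OLD=12838517/65536 → NEW=255, ERR=-3873163/65536
(0,5): OLD=127028531/1048576 → NEW=0, ERR=127028531/1048576
(1,0): OLD=18889/256 → NEW=0, ERR=18889/256
(1,1): OLD=275455/2048 → NEW=255, ERR=-246785/2048
(1,2): OLD=4210795/65536 → NEW=0, ERR=4210795/65536
(1,3): OLD=38445967/262144 → NEW=255, ERR=-28400753/262144
(1,4): OLD=1399288525/16777216 → NEW=0, ERR=1399288525/16777216
(1,5): OLD=57888913547/268435456 → NEW=255, ERR=-10562127733/268435456
(2,0): OLD=4012901/32768 → NEW=0, ERR=4012901/32768
(2,1): OLD=195643687/1048576 → NEW=255, ERR=-71743193/1048576
(2,2): OLD=1783417397/16777216 → NEW=0, ERR=1783417397/16777216
(2,3): OLD=19099705037/134217728 → NEW=255, ERR=-15125815603/134217728
(2,4): OLD=393463690471/4294967296 → NEW=0, ERR=393463690471/4294967296
(2,5): OLD=9002002197185/68719476736 → NEW=255, ERR=-8521464370495/68719476736
(3,0): OLD=2054224533/16777216 → NEW=0, ERR=2054224533/16777216
(3,1): OLD=27618275185/134217728 → NEW=255, ERR=-6607245455/134217728
(3,2): OLD=74383272483/1073741824 → NEW=0, ERR=74383272483/1073741824
(3,3): OLD=10851554324393/68719476736 → NEW=255, ERR=-6671912243287/68719476736
(3,4): OLD=48300216850441/549755813888 → NEW=0, ERR=48300216850441/549755813888
Target (3,4): original=132, with diffused error = 48300216850441/549755813888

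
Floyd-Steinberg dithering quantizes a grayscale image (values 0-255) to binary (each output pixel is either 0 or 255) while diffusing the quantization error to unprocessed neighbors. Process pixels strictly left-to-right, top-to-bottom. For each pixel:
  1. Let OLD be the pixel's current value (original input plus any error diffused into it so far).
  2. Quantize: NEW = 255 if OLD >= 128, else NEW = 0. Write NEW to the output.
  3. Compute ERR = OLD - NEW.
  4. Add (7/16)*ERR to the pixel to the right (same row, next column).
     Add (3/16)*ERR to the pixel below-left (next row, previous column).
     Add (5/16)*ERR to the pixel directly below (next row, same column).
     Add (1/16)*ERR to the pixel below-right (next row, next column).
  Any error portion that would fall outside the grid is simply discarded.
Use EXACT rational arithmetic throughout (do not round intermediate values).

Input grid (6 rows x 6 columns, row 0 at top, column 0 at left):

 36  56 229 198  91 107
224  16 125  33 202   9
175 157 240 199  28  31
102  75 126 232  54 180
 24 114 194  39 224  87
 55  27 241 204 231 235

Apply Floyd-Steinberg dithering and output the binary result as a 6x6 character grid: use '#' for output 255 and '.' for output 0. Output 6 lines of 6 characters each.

(0,0): OLD=36 → NEW=0, ERR=36
(0,1): OLD=287/4 → NEW=0, ERR=287/4
(0,2): OLD=16665/64 → NEW=255, ERR=345/64
(0,3): OLD=205167/1024 → NEW=255, ERR=-55953/1024
(0,4): OLD=1099273/16384 → NEW=0, ERR=1099273/16384
(0,5): OLD=35744319/262144 → NEW=255, ERR=-31102401/262144
(1,0): OLD=15917/64 → NEW=255, ERR=-403/64
(1,1): OLD=19931/512 → NEW=0, ERR=19931/512
(1,2): OLD=2260247/16384 → NEW=255, ERR=-1917673/16384
(1,3): OLD=-1465765/65536 → NEW=0, ERR=-1465765/65536
(1,4): OLD=786518657/4194304 → NEW=255, ERR=-283028863/4194304
(1,5): OLD=-3584000457/67108864 → NEW=0, ERR=-3584000457/67108864
(2,0): OLD=1477273/8192 → NEW=255, ERR=-611687/8192
(2,1): OLD=29925763/262144 → NEW=0, ERR=29925763/262144
(2,2): OLD=1055314953/4194304 → NEW=255, ERR=-14232567/4194304
(2,3): OLD=5722990145/33554432 → NEW=255, ERR=-2833390015/33554432
(2,4): OLD=-44497942909/1073741824 → NEW=0, ERR=-44497942909/1073741824
(2,5): OLD=-138085081147/17179869184 → NEW=0, ERR=-138085081147/17179869184
(3,0): OLD=419726377/4194304 → NEW=0, ERR=419726377/4194304
(3,1): OLD=5004714517/33554432 → NEW=255, ERR=-3551665643/33554432
(3,2): OLD=18772550175/268435456 → NEW=0, ERR=18772550175/268435456
(3,3): OLD=3920881287309/17179869184 → NEW=255, ERR=-459985354611/17179869184
(3,4): OLD=3099361564429/137438953472 → NEW=0, ERR=3099361564429/137438953472
(3,5): OLD=406300577012131/2199023255552 → NEW=255, ERR=-154450353153629/2199023255552
(4,0): OLD=19018960039/536870912 → NEW=0, ERR=19018960039/536870912
(4,1): OLD=994612289627/8589934592 → NEW=0, ERR=994612289627/8589934592
(4,2): OLD=70059693184865/274877906944 → NEW=255, ERR=-34173085855/274877906944
(4,3): OLD=172305034728965/4398046511104 → NEW=0, ERR=172305034728965/4398046511104
(4,4): OLD=16420173419505941/70368744177664 → NEW=255, ERR=-1523856345798379/70368744177664
(4,5): OLD=64161114091126643/1125899906842624 → NEW=0, ERR=64161114091126643/1125899906842624
(5,0): OLD=12064496112961/137438953472 → NEW=0, ERR=12064496112961/137438953472
(5,1): OLD=456423356003985/4398046511104 → NEW=0, ERR=456423356003985/4398046511104
(5,2): OLD=10588626794226219/35184372088832 → NEW=255, ERR=1616611911574059/35184372088832
(5,3): OLD=261520233188875305/1125899906842624 → NEW=255, ERR=-25584243055993815/1125899906842624
(5,4): OLD=512115159724813281/2251799813685248 → NEW=255, ERR=-62093792764924959/2251799813685248
(5,5): OLD=8624958487947776069/36028797018963968 → NEW=255, ERR=-562384751888035771/36028797018963968
Row 0: ..##.#
Row 1: #.#.#.
Row 2: #.##..
Row 3: .#.#.#
Row 4: ..#.#.
Row 5: ..####

Answer: ..##.#
#.#.#.
#.##..
.#.#.#
..#.#.
..####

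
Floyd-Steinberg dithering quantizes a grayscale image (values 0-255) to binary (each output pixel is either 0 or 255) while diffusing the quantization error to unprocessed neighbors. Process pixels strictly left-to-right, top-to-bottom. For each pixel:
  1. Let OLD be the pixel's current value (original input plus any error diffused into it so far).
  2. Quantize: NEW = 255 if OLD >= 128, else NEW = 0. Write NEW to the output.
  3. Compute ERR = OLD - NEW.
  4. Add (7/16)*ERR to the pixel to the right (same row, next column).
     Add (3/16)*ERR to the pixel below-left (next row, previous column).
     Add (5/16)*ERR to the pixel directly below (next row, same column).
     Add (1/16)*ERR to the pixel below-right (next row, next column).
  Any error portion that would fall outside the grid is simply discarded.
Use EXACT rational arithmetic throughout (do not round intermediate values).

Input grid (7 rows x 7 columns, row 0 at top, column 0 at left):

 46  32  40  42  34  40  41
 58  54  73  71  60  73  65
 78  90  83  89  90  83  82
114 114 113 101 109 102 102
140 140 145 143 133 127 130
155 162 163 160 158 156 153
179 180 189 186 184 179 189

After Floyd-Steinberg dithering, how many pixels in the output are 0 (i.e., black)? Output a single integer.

Answer: 27

Derivation:
(0,0): OLD=46 → NEW=0, ERR=46
(0,1): OLD=417/8 → NEW=0, ERR=417/8
(0,2): OLD=8039/128 → NEW=0, ERR=8039/128
(0,3): OLD=142289/2048 → NEW=0, ERR=142289/2048
(0,4): OLD=2110135/32768 → NEW=0, ERR=2110135/32768
(0,5): OLD=35742465/524288 → NEW=0, ERR=35742465/524288
(0,6): OLD=594130183/8388608 → NEW=0, ERR=594130183/8388608
(1,0): OLD=10515/128 → NEW=0, ERR=10515/128
(1,1): OLD=123781/1024 → NEW=0, ERR=123781/1024
(1,2): OLD=5301737/32768 → NEW=255, ERR=-3054103/32768
(1,3): OLD=8904309/131072 → NEW=0, ERR=8904309/131072
(1,4): OLD=1065101311/8388608 → NEW=0, ERR=1065101311/8388608
(1,5): OLD=11217792815/67108864 → NEW=255, ERR=-5894967505/67108864
(1,6): OLD=56868688865/1073741824 → NEW=0, ERR=56868688865/1073741824
(2,0): OLD=2069895/16384 → NEW=0, ERR=2069895/16384
(2,1): OLD=89498941/524288 → NEW=255, ERR=-44194499/524288
(2,2): OLD=312792311/8388608 → NEW=0, ERR=312792311/8388608
(2,3): OLD=9698878207/67108864 → NEW=255, ERR=-7413882113/67108864
(2,4): OLD=37108872751/536870912 → NEW=0, ERR=37108872751/536870912
(2,5): OLD=1780794994789/17179869184 → NEW=0, ERR=1780794994789/17179869184
(2,6): OLD=38045936760851/274877906944 → NEW=255, ERR=-32047929509869/274877906944
(3,0): OLD=1154901015/8388608 → NEW=255, ERR=-984194025/8388608
(3,1): OLD=3437033035/67108864 → NEW=0, ERR=3437033035/67108864
(3,2): OLD=65002603793/536870912 → NEW=0, ERR=65002603793/536870912
(3,3): OLD=289347915495/2147483648 → NEW=255, ERR=-258260414745/2147483648
(3,4): OLD=24880959434775/274877906944 → NEW=0, ERR=24880959434775/274877906944
(3,5): OLD=344043507039029/2199023255552 → NEW=255, ERR=-216707423126731/2199023255552
(3,6): OLD=1017878570111979/35184372088832 → NEW=0, ERR=1017878570111979/35184372088832
(4,0): OLD=121267193465/1073741824 → NEW=0, ERR=121267193465/1073741824
(4,1): OLD=3793053470373/17179869184 → NEW=255, ERR=-587813171547/17179869184
(4,2): OLD=40824651416011/274877906944 → NEW=255, ERR=-29269214854709/274877906944
(4,3): OLD=183336846557225/2199023255552 → NEW=0, ERR=183336846557225/2199023255552
(4,4): OLD=3021768428513579/17592186044416 → NEW=255, ERR=-1464239012812501/17592186044416
(4,5): OLD=39897102572980267/562949953421312 → NEW=0, ERR=39897102572980267/562949953421312
(4,6): OLD=1476168806415706013/9007199254740992 → NEW=255, ERR=-820667003543246947/9007199254740992
(5,0): OLD=50544011538879/274877906944 → NEW=255, ERR=-19549854731841/274877906944
(5,1): OLD=235923127457557/2199023255552 → NEW=0, ERR=235923127457557/2199023255552
(5,2): OLD=3345258201103907/17592186044416 → NEW=255, ERR=-1140749240222173/17592186044416
(5,3): OLD=19059139332649935/140737488355328 → NEW=255, ERR=-16828920197958705/140737488355328
(5,4): OLD=884275015093823237/9007199254740992 → NEW=0, ERR=884275015093823237/9007199254740992
(5,5): OLD=14325985633069479349/72057594037927936 → NEW=255, ERR=-4048700846602144331/72057594037927936
(5,6): OLD=120336233266244173307/1152921504606846976 → NEW=0, ERR=120336233266244173307/1152921504606846976
(6,0): OLD=6223777796999959/35184372088832 → NEW=255, ERR=-2748237085652201/35184372088832
(6,1): OLD=91620305365866627/562949953421312 → NEW=255, ERR=-51931932756567933/562949953421312
(6,2): OLD=1014766529668154409/9007199254740992 → NEW=0, ERR=1014766529668154409/9007199254740992
(6,3): OLD=15296148830363602295/72057594037927936 → NEW=255, ERR=-3078537649308021385/72057594037927936
(6,4): OLD=25649535528136916677/144115188075855872 → NEW=255, ERR=-11099837431206330683/144115188075855872
(6,5): OLD=2830676127049025568793/18446744073709551616 → NEW=255, ERR=-1873243611746910093287/18446744073709551616
(6,6): OLD=51260680041238698349599/295147905179352825856 → NEW=255, ERR=-24002035779496272243681/295147905179352825856
Output grid:
  Row 0: .......  (7 black, running=7)
  Row 1: ..#..#.  (5 black, running=12)
  Row 2: .#.#..#  (4 black, running=16)
  Row 3: #..#.#.  (4 black, running=20)
  Row 4: .##.#.#  (3 black, running=23)
  Row 5: #.##.#.  (3 black, running=26)
  Row 6: ##.####  (1 black, running=27)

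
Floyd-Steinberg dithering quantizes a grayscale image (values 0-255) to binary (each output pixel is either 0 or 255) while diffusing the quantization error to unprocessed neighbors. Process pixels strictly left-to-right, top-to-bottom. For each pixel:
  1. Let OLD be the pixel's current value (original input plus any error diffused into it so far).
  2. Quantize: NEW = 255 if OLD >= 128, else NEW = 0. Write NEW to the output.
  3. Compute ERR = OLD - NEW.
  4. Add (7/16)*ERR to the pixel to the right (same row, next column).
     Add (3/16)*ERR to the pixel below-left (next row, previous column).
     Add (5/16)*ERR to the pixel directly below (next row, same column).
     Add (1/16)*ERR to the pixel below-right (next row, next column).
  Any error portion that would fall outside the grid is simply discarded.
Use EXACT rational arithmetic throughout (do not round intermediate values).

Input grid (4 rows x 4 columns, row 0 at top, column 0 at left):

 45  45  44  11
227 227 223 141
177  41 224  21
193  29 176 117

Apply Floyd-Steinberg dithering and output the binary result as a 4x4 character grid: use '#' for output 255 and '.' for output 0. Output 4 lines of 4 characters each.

(0,0): OLD=45 → NEW=0, ERR=45
(0,1): OLD=1035/16 → NEW=0, ERR=1035/16
(0,2): OLD=18509/256 → NEW=0, ERR=18509/256
(0,3): OLD=174619/4096 → NEW=0, ERR=174619/4096
(1,0): OLD=64817/256 → NEW=255, ERR=-463/256
(1,1): OLD=538199/2048 → NEW=255, ERR=15959/2048
(1,2): OLD=17107491/65536 → NEW=255, ERR=395811/65536
(1,3): OLD=169327717/1048576 → NEW=255, ERR=-98059163/1048576
(2,0): OLD=5829293/32768 → NEW=255, ERR=-2526547/32768
(2,1): OLD=11242303/1048576 → NEW=0, ERR=11242303/1048576
(2,2): OLD=447806363/2097152 → NEW=255, ERR=-86967397/2097152
(2,3): OLD=-872054385/33554432 → NEW=0, ERR=-872054385/33554432
(3,0): OLD=2867482077/16777216 → NEW=255, ERR=-1410708003/16777216
(3,1): OLD=-4571753149/268435456 → NEW=0, ERR=-4571753149/268435456
(3,2): OLD=650201562301/4294967296 → NEW=255, ERR=-445015098179/4294967296
(3,3): OLD=4188849055403/68719476736 → NEW=0, ERR=4188849055403/68719476736
Row 0: ....
Row 1: ####
Row 2: #.#.
Row 3: #.#.

Answer: ....
####
#.#.
#.#.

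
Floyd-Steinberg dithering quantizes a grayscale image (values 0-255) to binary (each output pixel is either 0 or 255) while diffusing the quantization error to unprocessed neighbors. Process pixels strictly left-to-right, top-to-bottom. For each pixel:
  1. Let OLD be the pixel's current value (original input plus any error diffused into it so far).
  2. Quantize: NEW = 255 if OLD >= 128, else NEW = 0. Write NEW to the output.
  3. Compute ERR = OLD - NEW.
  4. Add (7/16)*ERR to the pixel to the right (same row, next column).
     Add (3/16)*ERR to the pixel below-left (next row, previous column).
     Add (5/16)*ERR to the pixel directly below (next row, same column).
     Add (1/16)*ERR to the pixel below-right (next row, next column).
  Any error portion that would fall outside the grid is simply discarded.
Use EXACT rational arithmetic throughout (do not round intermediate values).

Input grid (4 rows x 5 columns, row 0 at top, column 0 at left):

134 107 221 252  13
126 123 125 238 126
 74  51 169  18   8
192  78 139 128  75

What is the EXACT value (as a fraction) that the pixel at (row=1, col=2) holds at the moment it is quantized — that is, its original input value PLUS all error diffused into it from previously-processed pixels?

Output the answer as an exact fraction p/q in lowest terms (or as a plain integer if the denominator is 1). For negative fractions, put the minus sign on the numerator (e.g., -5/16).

Answer: 5769641/65536

Derivation:
(0,0): OLD=134 → NEW=255, ERR=-121
(0,1): OLD=865/16 → NEW=0, ERR=865/16
(0,2): OLD=62631/256 → NEW=255, ERR=-2649/256
(0,3): OLD=1013649/4096 → NEW=255, ERR=-30831/4096
(0,4): OLD=636151/65536 → NEW=0, ERR=636151/65536
(1,0): OLD=25171/256 → NEW=0, ERR=25171/256
(1,1): OLD=355141/2048 → NEW=255, ERR=-167099/2048
(1,2): OLD=5769641/65536 → NEW=0, ERR=5769641/65536
Target (1,2): original=125, with diffused error = 5769641/65536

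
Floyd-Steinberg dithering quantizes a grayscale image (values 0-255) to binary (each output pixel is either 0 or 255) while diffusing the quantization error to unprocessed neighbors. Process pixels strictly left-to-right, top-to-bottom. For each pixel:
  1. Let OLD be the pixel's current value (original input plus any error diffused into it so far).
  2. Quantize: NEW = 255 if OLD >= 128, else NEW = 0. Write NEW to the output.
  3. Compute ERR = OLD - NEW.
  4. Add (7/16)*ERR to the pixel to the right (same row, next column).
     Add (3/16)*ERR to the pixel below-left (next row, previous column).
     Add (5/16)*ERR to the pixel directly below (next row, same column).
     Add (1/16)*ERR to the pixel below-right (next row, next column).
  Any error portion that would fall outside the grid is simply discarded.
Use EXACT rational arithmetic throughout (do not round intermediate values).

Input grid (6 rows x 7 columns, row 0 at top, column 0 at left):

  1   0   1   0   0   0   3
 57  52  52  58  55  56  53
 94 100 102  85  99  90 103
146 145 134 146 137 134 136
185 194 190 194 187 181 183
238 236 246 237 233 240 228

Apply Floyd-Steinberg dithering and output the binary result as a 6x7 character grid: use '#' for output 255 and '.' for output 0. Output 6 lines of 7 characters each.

(0,0): OLD=1 → NEW=0, ERR=1
(0,1): OLD=7/16 → NEW=0, ERR=7/16
(0,2): OLD=305/256 → NEW=0, ERR=305/256
(0,3): OLD=2135/4096 → NEW=0, ERR=2135/4096
(0,4): OLD=14945/65536 → NEW=0, ERR=14945/65536
(0,5): OLD=104615/1048576 → NEW=0, ERR=104615/1048576
(0,6): OLD=51063953/16777216 → NEW=0, ERR=51063953/16777216
(1,0): OLD=14693/256 → NEW=0, ERR=14693/256
(1,1): OLD=158787/2048 → NEW=0, ERR=158787/2048
(1,2): OLD=5663487/65536 → NEW=0, ERR=5663487/65536
(1,3): OLD=25188883/262144 → NEW=0, ERR=25188883/262144
(1,4): OLD=1630091609/16777216 → NEW=0, ERR=1630091609/16777216
(1,5): OLD=13304206889/134217728 → NEW=0, ERR=13304206889/134217728
(1,6): OLD=209002030407/2147483648 → NEW=0, ERR=209002030407/2147483648
(2,0): OLD=4144273/32768 → NEW=0, ERR=4144273/32768
(2,1): OLD=209035211/1048576 → NEW=255, ERR=-58351669/1048576
(2,2): OLD=2139458849/16777216 → NEW=0, ERR=2139458849/16777216
(2,3): OLD=26096897881/134217728 → NEW=255, ERR=-8128622759/134217728
(2,4): OLD=136856757481/1073741824 → NEW=0, ERR=136856757481/1073741824
(2,5): OLD=6908365426147/34359738368 → NEW=255, ERR=-1853367857693/34359738368
(2,6): OLD=63777313222757/549755813888 → NEW=0, ERR=63777313222757/549755813888
(3,0): OLD=2937502209/16777216 → NEW=255, ERR=-1340687871/16777216
(3,1): OLD=16705218413/134217728 → NEW=0, ERR=16705218413/134217728
(3,2): OLD=229211404887/1073741824 → NEW=255, ERR=-44592760233/1073741824
(3,3): OLD=604615576913/4294967296 → NEW=255, ERR=-490601083567/4294967296
(3,4): OLD=62098936020481/549755813888 → NEW=0, ERR=62098936020481/549755813888
(3,5): OLD=863251094001171/4398046511104 → NEW=255, ERR=-258250766330349/4398046511104
(3,6): OLD=10076255286975437/70368744177664 → NEW=255, ERR=-7867774478328883/70368744177664
(4,0): OLD=393772615279/2147483648 → NEW=255, ERR=-153835714961/2147483648
(4,1): OLD=6486192102819/34359738368 → NEW=255, ERR=-2275541181021/34359738368
(4,2): OLD=73892084642413/549755813888 → NEW=255, ERR=-66295647899027/549755813888
(4,3): OLD=545926566177215/4398046511104 → NEW=0, ERR=545926566177215/4398046511104
(4,4): OLD=9093635378359629/35184372088832 → NEW=255, ERR=121620495707469/35184372088832
(4,5): OLD=169175849147626509/1125899906842624 → NEW=255, ERR=-117928627097242611/1125899906842624
(4,6): OLD=1775600383107624811/18014398509481984 → NEW=0, ERR=1775600383107624811/18014398509481984
(5,0): OLD=111708402965401/549755813888 → NEW=255, ERR=-28479329576039/549755813888
(5,1): OLD=728105232500019/4398046511104 → NEW=255, ERR=-393396627831501/4398046511104
(5,2): OLD=6625809592142357/35184372088832 → NEW=255, ERR=-2346205290509803/35184372088832
(5,3): OLD=67477352297977801/281474976710656 → NEW=255, ERR=-4298766763239479/281474976710656
(5,4): OLD=3882419982301431107/18014398509481984 → NEW=255, ERR=-711251637616474813/18014398509481984
(5,5): OLD=30075654744220592275/144115188075855872 → NEW=255, ERR=-6673718215122655085/144115188075855872
(5,6): OLD=534945329650721573693/2305843009213693952 → NEW=255, ERR=-53044637698770384067/2305843009213693952
Row 0: .......
Row 1: .......
Row 2: .#.#.#.
Row 3: #.##.##
Row 4: ###.##.
Row 5: #######

Answer: .......
.......
.#.#.#.
#.##.##
###.##.
#######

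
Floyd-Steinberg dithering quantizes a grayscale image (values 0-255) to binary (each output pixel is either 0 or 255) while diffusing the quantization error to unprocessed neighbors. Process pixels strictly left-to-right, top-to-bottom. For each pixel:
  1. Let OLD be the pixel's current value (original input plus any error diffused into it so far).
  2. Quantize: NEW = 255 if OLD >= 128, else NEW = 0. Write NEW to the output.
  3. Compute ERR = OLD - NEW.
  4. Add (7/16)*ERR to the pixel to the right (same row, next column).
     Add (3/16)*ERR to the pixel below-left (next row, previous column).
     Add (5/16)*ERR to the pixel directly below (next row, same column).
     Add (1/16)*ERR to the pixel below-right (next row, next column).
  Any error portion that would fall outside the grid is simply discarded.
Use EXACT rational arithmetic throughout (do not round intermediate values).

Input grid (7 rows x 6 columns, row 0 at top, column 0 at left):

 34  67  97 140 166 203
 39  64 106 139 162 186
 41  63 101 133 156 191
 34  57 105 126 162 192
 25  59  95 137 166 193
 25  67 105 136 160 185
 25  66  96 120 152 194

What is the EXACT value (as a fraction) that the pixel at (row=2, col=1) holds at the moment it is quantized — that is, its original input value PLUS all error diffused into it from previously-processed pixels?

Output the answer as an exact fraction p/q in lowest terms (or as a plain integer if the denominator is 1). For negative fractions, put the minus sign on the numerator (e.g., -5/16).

(0,0): OLD=34 → NEW=0, ERR=34
(0,1): OLD=655/8 → NEW=0, ERR=655/8
(0,2): OLD=17001/128 → NEW=255, ERR=-15639/128
(0,3): OLD=177247/2048 → NEW=0, ERR=177247/2048
(0,4): OLD=6680217/32768 → NEW=255, ERR=-1675623/32768
(0,5): OLD=94701103/524288 → NEW=255, ERR=-38992337/524288
(1,0): OLD=8317/128 → NEW=0, ERR=8317/128
(1,1): OLD=99563/1024 → NEW=0, ERR=99563/1024
(1,2): OLD=4315591/32768 → NEW=255, ERR=-4040249/32768
(1,3): OLD=12435899/131072 → NEW=0, ERR=12435899/131072
(1,4): OLD=1501508049/8388608 → NEW=255, ERR=-637586991/8388608
(1,5): OLD=16953042023/134217728 → NEW=0, ERR=16953042023/134217728
(2,0): OLD=1303113/16384 → NEW=0, ERR=1303113/16384
(2,1): OLD=57212211/524288 → NEW=0, ERR=57212211/524288
Target (2,1): original=63, with diffused error = 57212211/524288

Answer: 57212211/524288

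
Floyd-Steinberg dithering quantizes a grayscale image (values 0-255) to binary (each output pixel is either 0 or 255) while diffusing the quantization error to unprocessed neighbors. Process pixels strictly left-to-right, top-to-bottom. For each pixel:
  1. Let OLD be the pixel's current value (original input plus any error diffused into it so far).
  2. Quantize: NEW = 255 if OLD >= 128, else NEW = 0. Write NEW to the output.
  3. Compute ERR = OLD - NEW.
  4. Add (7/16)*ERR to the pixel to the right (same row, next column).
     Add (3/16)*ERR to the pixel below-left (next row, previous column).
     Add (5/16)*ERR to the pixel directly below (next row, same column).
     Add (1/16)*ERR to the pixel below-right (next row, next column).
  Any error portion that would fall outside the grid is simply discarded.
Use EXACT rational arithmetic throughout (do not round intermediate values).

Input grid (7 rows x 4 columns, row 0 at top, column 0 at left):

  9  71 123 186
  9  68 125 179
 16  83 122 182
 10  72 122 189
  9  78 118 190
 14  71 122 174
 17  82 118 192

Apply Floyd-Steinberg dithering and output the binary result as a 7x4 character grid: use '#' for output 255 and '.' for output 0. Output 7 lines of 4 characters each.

(0,0): OLD=9 → NEW=0, ERR=9
(0,1): OLD=1199/16 → NEW=0, ERR=1199/16
(0,2): OLD=39881/256 → NEW=255, ERR=-25399/256
(0,3): OLD=584063/4096 → NEW=255, ERR=-460417/4096
(1,0): OLD=6621/256 → NEW=0, ERR=6621/256
(1,1): OLD=173451/2048 → NEW=0, ERR=173451/2048
(1,2): OLD=7514087/65536 → NEW=0, ERR=7514087/65536
(1,3): OLD=196958209/1048576 → NEW=255, ERR=-70428671/1048576
(2,0): OLD=1309481/32768 → NEW=0, ERR=1309481/32768
(2,1): OLD=157353939/1048576 → NEW=255, ERR=-110032941/1048576
(2,2): OLD=219404703/2097152 → NEW=0, ERR=219404703/2097152
(2,3): OLD=7178903619/33554432 → NEW=255, ERR=-1377476541/33554432
(3,0): OLD=47190297/16777216 → NEW=0, ERR=47190297/16777216
(3,1): OLD=16791216775/268435456 → NEW=0, ERR=16791216775/268435456
(3,2): OLD=720715667577/4294967296 → NEW=255, ERR=-374500992903/4294967296
(3,3): OLD=9934229998287/68719476736 → NEW=255, ERR=-7589236569393/68719476736
(4,0): OLD=92803579749/4294967296 → NEW=0, ERR=92803579749/4294967296
(4,1): OLD=3120809661487/34359738368 → NEW=0, ERR=3120809661487/34359738368
(4,2): OLD=125004469692367/1099511627776 → NEW=0, ERR=125004469692367/1099511627776
(4,3): OLD=3514535456551001/17592186044416 → NEW=255, ERR=-971471984775079/17592186044416
(5,0): OLD=20771153568853/549755813888 → NEW=0, ERR=20771153568853/549755813888
(5,1): OLD=2437942030448243/17592186044416 → NEW=255, ERR=-2048065410877837/17592186044416
(5,2): OLD=896477670321895/8796093022208 → NEW=0, ERR=896477670321895/8796093022208
(5,3): OLD=58670044923363151/281474976710656 → NEW=255, ERR=-13106074137854129/281474976710656
(6,0): OLD=1964262942464121/281474976710656 → NEW=0, ERR=1964262942464121/281474976710656
(6,1): OLD=315896464149557215/4503599627370496 → NEW=0, ERR=315896464149557215/4503599627370496
(6,2): OLD=11855657877744723689/72057594037927936 → NEW=255, ERR=-6519028601926899991/72057594037927936
(6,3): OLD=166295898849849998175/1152921504606846976 → NEW=255, ERR=-127699084824895980705/1152921504606846976
Row 0: ..##
Row 1: ...#
Row 2: .#.#
Row 3: ..##
Row 4: ...#
Row 5: .#.#
Row 6: ..##

Answer: ..##
...#
.#.#
..##
...#
.#.#
..##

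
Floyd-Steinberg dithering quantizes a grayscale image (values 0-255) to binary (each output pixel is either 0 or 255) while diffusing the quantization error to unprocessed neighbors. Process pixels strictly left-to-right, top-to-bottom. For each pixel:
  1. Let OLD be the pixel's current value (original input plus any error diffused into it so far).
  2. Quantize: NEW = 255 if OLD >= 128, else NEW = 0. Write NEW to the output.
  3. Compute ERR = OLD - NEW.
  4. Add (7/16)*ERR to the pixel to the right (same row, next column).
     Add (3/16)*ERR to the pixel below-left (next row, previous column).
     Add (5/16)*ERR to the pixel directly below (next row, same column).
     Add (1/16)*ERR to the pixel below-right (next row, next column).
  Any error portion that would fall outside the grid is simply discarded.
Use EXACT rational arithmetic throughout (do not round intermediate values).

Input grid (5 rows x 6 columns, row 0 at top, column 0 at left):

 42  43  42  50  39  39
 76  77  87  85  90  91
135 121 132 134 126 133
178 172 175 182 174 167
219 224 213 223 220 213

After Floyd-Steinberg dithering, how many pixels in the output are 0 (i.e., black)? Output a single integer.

(0,0): OLD=42 → NEW=0, ERR=42
(0,1): OLD=491/8 → NEW=0, ERR=491/8
(0,2): OLD=8813/128 → NEW=0, ERR=8813/128
(0,3): OLD=164091/2048 → NEW=0, ERR=164091/2048
(0,4): OLD=2426589/32768 → NEW=0, ERR=2426589/32768
(0,5): OLD=37433355/524288 → NEW=0, ERR=37433355/524288
(1,0): OLD=12881/128 → NEW=0, ERR=12881/128
(1,1): OLD=159479/1024 → NEW=255, ERR=-101641/1024
(1,2): OLD=2750851/32768 → NEW=0, ERR=2750851/32768
(1,3): OLD=21620903/131072 → NEW=255, ERR=-11802457/131072
(1,4): OLD=772940405/8388608 → NEW=0, ERR=772940405/8388608
(1,5): OLD=21240271267/134217728 → NEW=255, ERR=-12985249373/134217728
(2,0): OLD=2422157/16384 → NEW=255, ERR=-1755763/16384
(2,1): OLD=34145695/524288 → NEW=0, ERR=34145695/524288
(2,2): OLD=1372714525/8388608 → NEW=255, ERR=-766380515/8388608
(2,3): OLD=5933382389/67108864 → NEW=0, ERR=5933382389/67108864
(2,4): OLD=364444061407/2147483648 → NEW=255, ERR=-183164268833/2147483648
(2,5): OLD=2446748114953/34359738368 → NEW=0, ERR=2446748114953/34359738368
(3,0): OLD=1314687229/8388608 → NEW=255, ERR=-824407811/8388608
(3,1): OLD=8424078969/67108864 → NEW=0, ERR=8424078969/67108864
(3,2): OLD=119194473755/536870912 → NEW=255, ERR=-17707608805/536870912
(3,3): OLD=5961314300337/34359738368 → NEW=255, ERR=-2800418983503/34359738368
(3,4): OLD=35889786676689/274877906944 → NEW=255, ERR=-34204079594031/274877906944
(3,5): OLD=569470108383647/4398046511104 → NEW=255, ERR=-552031751947873/4398046511104
(4,0): OLD=227445383923/1073741824 → NEW=255, ERR=-46358781197/1073741824
(4,1): OLD=3985935693719/17179869184 → NEW=255, ERR=-394930948201/17179869184
(4,2): OLD=101814391747349/549755813888 → NEW=255, ERR=-38373340794091/549755813888
(4,3): OLD=1245524770733001/8796093022208 → NEW=255, ERR=-997478949930039/8796093022208
(4,4): OLD=14478144282152921/140737488355328 → NEW=0, ERR=14478144282152921/140737488355328
(4,5): OLD=475142801226224719/2251799813685248 → NEW=255, ERR=-99066151263513521/2251799813685248
Output grid:
  Row 0: ......  (6 black, running=6)
  Row 1: .#.#.#  (3 black, running=9)
  Row 2: #.#.#.  (3 black, running=12)
  Row 3: #.####  (1 black, running=13)
  Row 4: ####.#  (1 black, running=14)

Answer: 14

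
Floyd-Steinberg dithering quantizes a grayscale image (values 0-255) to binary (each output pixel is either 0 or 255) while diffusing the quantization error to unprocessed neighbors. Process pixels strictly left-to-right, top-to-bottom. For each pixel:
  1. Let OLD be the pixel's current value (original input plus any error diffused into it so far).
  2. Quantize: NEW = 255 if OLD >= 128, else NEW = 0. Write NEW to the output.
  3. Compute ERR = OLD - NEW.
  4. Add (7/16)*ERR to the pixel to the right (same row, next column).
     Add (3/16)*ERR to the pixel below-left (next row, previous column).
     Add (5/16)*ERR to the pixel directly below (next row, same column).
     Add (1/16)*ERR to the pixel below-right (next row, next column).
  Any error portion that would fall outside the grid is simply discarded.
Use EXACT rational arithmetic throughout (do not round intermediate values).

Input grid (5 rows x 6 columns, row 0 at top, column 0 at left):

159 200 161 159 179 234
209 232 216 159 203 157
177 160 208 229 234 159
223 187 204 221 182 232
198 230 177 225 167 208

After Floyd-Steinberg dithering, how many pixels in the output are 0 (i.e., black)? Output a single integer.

Answer: 6

Derivation:
(0,0): OLD=159 → NEW=255, ERR=-96
(0,1): OLD=158 → NEW=255, ERR=-97
(0,2): OLD=1897/16 → NEW=0, ERR=1897/16
(0,3): OLD=53983/256 → NEW=255, ERR=-11297/256
(0,4): OLD=654105/4096 → NEW=255, ERR=-390375/4096
(0,5): OLD=12602799/65536 → NEW=255, ERR=-4108881/65536
(1,0): OLD=2573/16 → NEW=255, ERR=-1507/16
(1,1): OLD=22619/128 → NEW=255, ERR=-10021/128
(1,2): OLD=837479/4096 → NEW=255, ERR=-207001/4096
(1,3): OLD=1845491/16384 → NEW=0, ERR=1845491/16384
(1,4): OLD=218086001/1048576 → NEW=255, ERR=-49300879/1048576
(1,5): OLD=1860270279/16777216 → NEW=0, ERR=1860270279/16777216
(2,0): OLD=272153/2048 → NEW=255, ERR=-250087/2048
(2,1): OLD=4374387/65536 → NEW=0, ERR=4374387/65536
(2,2): OLD=249179577/1048576 → NEW=255, ERR=-18207303/1048576
(2,3): OLD=2052096785/8388608 → NEW=255, ERR=-86998255/8388608
(2,4): OLD=65122444435/268435456 → NEW=255, ERR=-3328596845/268435456
(2,5): OLD=795800219445/4294967296 → NEW=255, ERR=-299416441035/4294967296
(3,0): OLD=206941689/1048576 → NEW=255, ERR=-60445191/1048576
(3,1): OLD=1440753781/8388608 → NEW=255, ERR=-698341259/8388608
(3,2): OLD=11031331175/67108864 → NEW=255, ERR=-6081429145/67108864
(3,3): OLD=750341175453/4294967296 → NEW=255, ERR=-344875485027/4294967296
(3,4): OLD=4441868096749/34359738368 → NEW=255, ERR=-4319865187091/34359738368
(3,5): OLD=84901574474819/549755813888 → NEW=255, ERR=-55286158066621/549755813888
(4,0): OLD=22062278727/134217728 → NEW=255, ERR=-12163241913/134217728
(4,1): OLD=308685685611/2147483648 → NEW=255, ERR=-238922644629/2147483648
(4,2): OLD=5480195851377/68719476736 → NEW=0, ERR=5480195851377/68719476736
(4,3): OLD=226014873840053/1099511627776 → NEW=255, ERR=-54360591242827/1099511627776
(4,4): OLD=1446187428216485/17592186044416 → NEW=0, ERR=1446187428216485/17592186044416
(4,5): OLD=57612550886881891/281474976710656 → NEW=255, ERR=-14163568174335389/281474976710656
Output grid:
  Row 0: ##.###  (1 black, running=1)
  Row 1: ###.#.  (2 black, running=3)
  Row 2: #.####  (1 black, running=4)
  Row 3: ######  (0 black, running=4)
  Row 4: ##.#.#  (2 black, running=6)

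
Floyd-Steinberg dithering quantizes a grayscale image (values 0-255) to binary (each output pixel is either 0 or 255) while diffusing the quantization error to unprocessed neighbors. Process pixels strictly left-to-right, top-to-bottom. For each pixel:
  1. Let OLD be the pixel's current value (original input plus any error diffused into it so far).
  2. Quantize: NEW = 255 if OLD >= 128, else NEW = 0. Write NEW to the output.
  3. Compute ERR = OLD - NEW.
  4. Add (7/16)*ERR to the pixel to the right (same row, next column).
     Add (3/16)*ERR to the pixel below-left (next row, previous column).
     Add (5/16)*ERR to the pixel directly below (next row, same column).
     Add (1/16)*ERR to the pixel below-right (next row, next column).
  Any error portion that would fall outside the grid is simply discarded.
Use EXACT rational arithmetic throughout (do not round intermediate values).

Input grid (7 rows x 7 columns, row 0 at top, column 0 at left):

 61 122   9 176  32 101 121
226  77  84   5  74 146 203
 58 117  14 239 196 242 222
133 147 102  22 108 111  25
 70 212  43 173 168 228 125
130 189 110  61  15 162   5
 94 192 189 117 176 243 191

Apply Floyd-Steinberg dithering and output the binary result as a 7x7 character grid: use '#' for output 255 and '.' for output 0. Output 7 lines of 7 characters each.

Answer: .#.#..#
#....##
.#.####
#......
.#.####
##...#.
.#####.

Derivation:
(0,0): OLD=61 → NEW=0, ERR=61
(0,1): OLD=2379/16 → NEW=255, ERR=-1701/16
(0,2): OLD=-9603/256 → NEW=0, ERR=-9603/256
(0,3): OLD=653675/4096 → NEW=255, ERR=-390805/4096
(0,4): OLD=-638483/65536 → NEW=0, ERR=-638483/65536
(0,5): OLD=101436795/1048576 → NEW=0, ERR=101436795/1048576
(0,6): OLD=2740100701/16777216 → NEW=255, ERR=-1538089379/16777216
(1,0): OLD=57633/256 → NEW=255, ERR=-7647/256
(1,1): OLD=56295/2048 → NEW=0, ERR=56295/2048
(1,2): OLD=3917043/65536 → NEW=0, ERR=3917043/65536
(1,3): OLD=-744009/262144 → NEW=0, ERR=-744009/262144
(1,4): OLD=1373867397/16777216 → NEW=0, ERR=1373867397/16777216
(1,5): OLD=26072936085/134217728 → NEW=255, ERR=-8152584555/134217728
(1,6): OLD=330331423259/2147483648 → NEW=255, ERR=-217276906981/2147483648
(2,0): OLD=1763549/32768 → NEW=0, ERR=1763549/32768
(2,1): OLD=166173775/1048576 → NEW=255, ERR=-101213105/1048576
(2,2): OLD=-140352339/16777216 → NEW=0, ERR=-140352339/16777216
(2,3): OLD=34029944965/134217728 → NEW=255, ERR=-195575675/134217728
(2,4): OLD=224826887445/1073741824 → NEW=255, ERR=-48977277675/1073741824
(2,5): OLD=6501192339079/34359738368 → NEW=255, ERR=-2260540944761/34359738368
(2,6): OLD=86752789865249/549755813888 → NEW=255, ERR=-53434942676191/549755813888
(3,0): OLD=2209898253/16777216 → NEW=255, ERR=-2068291827/16777216
(3,1): OLD=8683400457/134217728 → NEW=0, ERR=8683400457/134217728
(3,2): OLD=130335518635/1073741824 → NEW=0, ERR=130335518635/1073741824
(3,3): OLD=281642085693/4294967296 → NEW=0, ERR=281642085693/4294967296
(3,4): OLD=60477530063629/549755813888 → NEW=0, ERR=60477530063629/549755813888
(3,5): OLD=516742283065719/4398046511104 → NEW=0, ERR=516742283065719/4398046511104
(3,6): OLD=2949667637924585/70368744177664 → NEW=0, ERR=2949667637924585/70368744177664
(4,0): OLD=93642383651/2147483648 → NEW=0, ERR=93642383651/2147483648
(4,1): OLD=9151705014087/34359738368 → NEW=255, ERR=389971730247/34359738368
(4,2): OLD=56205345664137/549755813888 → NEW=0, ERR=56205345664137/549755813888
(4,3): OLD=1171788411533235/4398046511104 → NEW=255, ERR=50286551201715/4398046511104
(4,4): OLD=8215842213875753/35184372088832 → NEW=255, ERR=-756172668776407/35184372088832
(4,5): OLD=304048270804424361/1125899906842624 → NEW=255, ERR=16943794559555241/1125899906842624
(4,6): OLD=2738665811100925551/18014398509481984 → NEW=255, ERR=-1855005808816980369/18014398509481984
(5,0): OLD=80129561688261/549755813888 → NEW=255, ERR=-60058170853179/549755813888
(5,1): OLD=732920305425943/4398046511104 → NEW=255, ERR=-388581554905577/4398046511104
(5,2): OLD=3734740418423121/35184372088832 → NEW=0, ERR=3734740418423121/35184372088832
(5,3): OLD=31911608125953013/281474976710656 → NEW=0, ERR=31911608125953013/281474976710656
(5,4): OLD=1106458118950993767/18014398509481984 → NEW=0, ERR=1106458118950993767/18014398509481984
(5,5): OLD=24920926750567108343/144115188075855872 → NEW=255, ERR=-11828446208776139017/144115188075855872
(5,6): OLD=-143301335064420647271/2305843009213693952 → NEW=0, ERR=-143301335064420647271/2305843009213693952
(6,0): OLD=3046590453856525/70368744177664 → NEW=0, ERR=3046590453856525/70368744177664
(6,1): OLD=221133387539665137/1125899906842624 → NEW=255, ERR=-65971088705203983/1125899906842624
(6,2): OLD=3823944583758974899/18014398509481984 → NEW=255, ERR=-769727036158931021/18014398509481984
(6,3): OLD=21889070404014170157/144115188075855872 → NEW=255, ERR=-14860302555329077203/144115188075855872
(6,4): OLD=40864747653313233927/288230376151711744 → NEW=255, ERR=-32633998265373260793/288230376151711744
(6,5): OLD=5903060654292313619971/36893488147419103232 → NEW=255, ERR=-3504778823299557704189/36893488147419103232
(6,6): OLD=73720858980815532177637/590295810358705651712 → NEW=0, ERR=73720858980815532177637/590295810358705651712
Row 0: .#.#..#
Row 1: #....##
Row 2: .#.####
Row 3: #......
Row 4: .#.####
Row 5: ##...#.
Row 6: .#####.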